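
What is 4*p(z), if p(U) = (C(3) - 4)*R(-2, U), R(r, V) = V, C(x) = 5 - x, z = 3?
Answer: -24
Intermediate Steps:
p(U) = -2*U (p(U) = ((5 - 1*3) - 4)*U = ((5 - 3) - 4)*U = (2 - 4)*U = -2*U)
4*p(z) = 4*(-2*3) = 4*(-6) = -24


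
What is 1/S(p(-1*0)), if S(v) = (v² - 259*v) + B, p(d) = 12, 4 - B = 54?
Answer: -1/3014 ≈ -0.00033179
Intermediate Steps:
B = -50 (B = 4 - 1*54 = 4 - 54 = -50)
S(v) = -50 + v² - 259*v (S(v) = (v² - 259*v) - 50 = -50 + v² - 259*v)
1/S(p(-1*0)) = 1/(-50 + 12² - 259*12) = 1/(-50 + 144 - 3108) = 1/(-3014) = -1/3014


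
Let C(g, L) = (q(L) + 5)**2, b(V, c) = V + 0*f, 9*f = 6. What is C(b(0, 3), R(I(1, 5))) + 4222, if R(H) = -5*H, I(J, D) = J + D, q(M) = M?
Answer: 4847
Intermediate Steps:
f = 2/3 (f = (1/9)*6 = 2/3 ≈ 0.66667)
I(J, D) = D + J
b(V, c) = V (b(V, c) = V + 0*(2/3) = V + 0 = V)
C(g, L) = (5 + L)**2 (C(g, L) = (L + 5)**2 = (5 + L)**2)
C(b(0, 3), R(I(1, 5))) + 4222 = (5 - 5*(5 + 1))**2 + 4222 = (5 - 5*6)**2 + 4222 = (5 - 30)**2 + 4222 = (-25)**2 + 4222 = 625 + 4222 = 4847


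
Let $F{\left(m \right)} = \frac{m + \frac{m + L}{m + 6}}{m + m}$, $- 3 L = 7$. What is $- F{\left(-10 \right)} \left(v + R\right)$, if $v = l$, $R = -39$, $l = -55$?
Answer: $\frac{3901}{120} \approx 32.508$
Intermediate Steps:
$L = - \frac{7}{3}$ ($L = \left(- \frac{1}{3}\right) 7 = - \frac{7}{3} \approx -2.3333$)
$v = -55$
$F{\left(m \right)} = \frac{m + \frac{- \frac{7}{3} + m}{6 + m}}{2 m}$ ($F{\left(m \right)} = \frac{m + \frac{m - \frac{7}{3}}{m + 6}}{m + m} = \frac{m + \frac{- \frac{7}{3} + m}{6 + m}}{2 m}$)
$- F{\left(-10 \right)} \left(v + R\right) = - \frac{-7 + 3 \left(-10\right)^{2} + 21 \left(-10\right)}{6 \left(-10\right) \left(6 - 10\right)} \left(-55 - 39\right) = - \frac{\left(-1\right) \left(-7 + 3 \cdot 100 - 210\right)}{6 \cdot 10 \left(-4\right)} \left(-94\right) = - \frac{\left(-1\right) \left(-1\right) \left(-7 + 300 - 210\right)}{6 \cdot 10 \cdot 4} \left(-94\right) = - \frac{\left(-1\right) \left(-1\right) 83}{6 \cdot 10 \cdot 4} \left(-94\right) = \left(-1\right) \frac{83}{240} \left(-94\right) = \left(- \frac{83}{240}\right) \left(-94\right) = \frac{3901}{120}$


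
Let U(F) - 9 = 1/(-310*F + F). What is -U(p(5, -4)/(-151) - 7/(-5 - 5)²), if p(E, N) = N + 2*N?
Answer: -382583/44187 ≈ -8.6583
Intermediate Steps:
p(E, N) = 3*N
U(F) = 9 - 1/(309*F) (U(F) = 9 + 1/(-310*F + F) = 9 + 1/(-309*F) = 9 - 1/(309*F))
-U(p(5, -4)/(-151) - 7/(-5 - 5)²) = -(9 - 1/(309*((3*(-4))/(-151) - 7/(-5 - 5)²))) = -(9 - 1/(309*(-12*(-1/151) - 7/((-10)²)))) = -(9 - 1/(309*(12/151 - 7/100))) = -(9 - 1/(309*143/15100)) = -(9 - 1/309*15100/143) = -(9 - 15100/44187) = -1*382583/44187 = -382583/44187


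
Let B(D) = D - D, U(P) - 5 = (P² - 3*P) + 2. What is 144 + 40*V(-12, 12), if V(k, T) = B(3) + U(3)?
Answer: 424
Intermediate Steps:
U(P) = 7 + P² - 3*P (U(P) = 5 + ((P² - 3*P) + 2) = 5 + (2 + P² - 3*P) = 7 + P² - 3*P)
B(D) = 0
V(k, T) = 7 (V(k, T) = 0 + (7 + 3² - 3*3) = 0 + (7 + 9 - 9) = 0 + 7 = 7)
144 + 40*V(-12, 12) = 144 + 40*7 = 144 + 280 = 424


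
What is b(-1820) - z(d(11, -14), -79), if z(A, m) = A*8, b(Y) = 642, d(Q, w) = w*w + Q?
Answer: -1014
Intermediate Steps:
d(Q, w) = Q + w² (d(Q, w) = w² + Q = Q + w²)
z(A, m) = 8*A
b(-1820) - z(d(11, -14), -79) = 642 - 8*(11 + (-14)²) = 642 - 8*(11 + 196) = 642 - 8*207 = 642 - 1*1656 = 642 - 1656 = -1014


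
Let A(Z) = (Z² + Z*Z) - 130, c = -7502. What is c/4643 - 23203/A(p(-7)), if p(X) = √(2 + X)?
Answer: 106681249/650020 ≈ 164.12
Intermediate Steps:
A(Z) = -130 + 2*Z² (A(Z) = (Z² + Z²) - 130 = 2*Z² - 130 = -130 + 2*Z²)
c/4643 - 23203/A(p(-7)) = -7502/4643 - 23203/(-130 + 2*(√(2 - 7))²) = -7502*1/4643 - 23203/(-130 + 2*(√(-5))²) = -7502/4643 - 23203/(-130 + 2*(I*√5)²) = -7502/4643 - 23203/(-130 + 2*(-5)) = -7502/4643 - 23203/(-130 - 10) = -7502/4643 - 23203/(-140) = -7502/4643 - 23203*(-1/140) = -7502/4643 + 23203/140 = 106681249/650020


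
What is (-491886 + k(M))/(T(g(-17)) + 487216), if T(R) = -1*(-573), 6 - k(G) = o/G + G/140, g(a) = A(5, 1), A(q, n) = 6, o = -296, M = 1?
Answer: -68821761/68290460 ≈ -1.0078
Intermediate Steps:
g(a) = 6
k(G) = 6 + 296/G - G/140 (k(G) = 6 - (-296/G + G/140) = 6 + (296/G - G/140) = 6 + 296/G - G/140)
T(R) = 573
(-491886 + k(M))/(T(g(-17)) + 487216) = (-491886 + (6 + 296/1 - 1/140*1))/(573 + 487216) = (-491886 + (6 + 296*1 - 1/140))/487789 = (-491886 + (6 + 296 - 1/140))*(1/487789) = (-491886 + 42279/140)*(1/487789) = -68821761/140*1/487789 = -68821761/68290460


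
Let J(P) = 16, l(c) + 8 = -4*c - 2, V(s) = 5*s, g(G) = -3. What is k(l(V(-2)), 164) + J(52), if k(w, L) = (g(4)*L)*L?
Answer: -80672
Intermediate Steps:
l(c) = -10 - 4*c (l(c) = -8 + (-4*c - 2) = -8 + (-2 - 4*c) = -10 - 4*c)
k(w, L) = -3*L² (k(w, L) = (-3*L)*L = -3*L²)
k(l(V(-2)), 164) + J(52) = -3*164² + 16 = -3*26896 + 16 = -80688 + 16 = -80672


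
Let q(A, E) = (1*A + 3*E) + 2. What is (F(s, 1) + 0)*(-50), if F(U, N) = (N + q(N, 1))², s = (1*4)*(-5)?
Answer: -2450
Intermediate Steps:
q(A, E) = 2 + A + 3*E (q(A, E) = (A + 3*E) + 2 = 2 + A + 3*E)
s = -20 (s = 4*(-5) = -20)
F(U, N) = (5 + 2*N)² (F(U, N) = (N + (2 + N + 3*1))² = (N + (2 + N + 3))² = (N + (5 + N))² = (5 + 2*N)²)
(F(s, 1) + 0)*(-50) = ((5 + 2*1)² + 0)*(-50) = ((5 + 2)² + 0)*(-50) = (7² + 0)*(-50) = (49 + 0)*(-50) = 49*(-50) = -2450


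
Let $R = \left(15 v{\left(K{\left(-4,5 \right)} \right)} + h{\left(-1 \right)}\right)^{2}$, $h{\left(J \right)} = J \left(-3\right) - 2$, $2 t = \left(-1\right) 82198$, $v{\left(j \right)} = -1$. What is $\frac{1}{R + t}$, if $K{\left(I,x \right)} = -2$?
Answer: $- \frac{1}{40903} \approx -2.4448 \cdot 10^{-5}$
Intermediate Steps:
$t = -41099$ ($t = \frac{\left(-1\right) 82198}{2} = \frac{1}{2} \left(-82198\right) = -41099$)
$h{\left(J \right)} = -2 - 3 J$ ($h{\left(J \right)} = - 3 J - 2 = -2 - 3 J$)
$R = 196$ ($R = \left(15 \left(-1\right) - -1\right)^{2} = \left(-15 + \left(-2 + 3\right)\right)^{2} = \left(-15 + 1\right)^{2} = \left(-14\right)^{2} = 196$)
$\frac{1}{R + t} = \frac{1}{196 - 41099} = \frac{1}{-40903} = - \frac{1}{40903}$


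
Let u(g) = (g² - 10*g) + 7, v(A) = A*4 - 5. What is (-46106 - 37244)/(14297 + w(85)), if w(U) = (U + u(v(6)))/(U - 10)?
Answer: -3125625/536269 ≈ -5.8285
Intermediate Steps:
v(A) = -5 + 4*A (v(A) = 4*A - 5 = -5 + 4*A)
u(g) = 7 + g² - 10*g
w(U) = (178 + U)/(-10 + U) (w(U) = (U + (7 + (-5 + 4*6)² - 10*(-5 + 4*6)))/(U - 10) = (U + (7 + (-5 + 24)² - 10*(-5 + 24)))/(-10 + U) = (U + (7 + 19² - 10*19))/(-10 + U) = (U + (7 + 361 - 190))/(-10 + U) = (U + 178)/(-10 + U) = (178 + U)/(-10 + U))
(-46106 - 37244)/(14297 + w(85)) = (-46106 - 37244)/(14297 + (178 + 85)/(-10 + 85)) = -83350/(14297 + 263/75) = -83350/1072538/75 = -83350*75/1072538 = -3125625/536269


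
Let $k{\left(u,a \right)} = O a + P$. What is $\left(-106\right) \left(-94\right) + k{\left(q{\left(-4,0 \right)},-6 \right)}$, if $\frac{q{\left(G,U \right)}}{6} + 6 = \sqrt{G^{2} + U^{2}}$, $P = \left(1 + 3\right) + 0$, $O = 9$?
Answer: $9914$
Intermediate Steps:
$P = 4$ ($P = 4 + 0 = 4$)
$q{\left(G,U \right)} = -36 + 6 \sqrt{G^{2} + U^{2}}$
$k{\left(u,a \right)} = 4 + 9 a$ ($k{\left(u,a \right)} = 9 a + 4 = 4 + 9 a$)
$\left(-106\right) \left(-94\right) + k{\left(q{\left(-4,0 \right)},-6 \right)} = \left(-106\right) \left(-94\right) + \left(4 + 9 \left(-6\right)\right) = 9964 + \left(4 - 54\right) = 9964 - 50 = 9914$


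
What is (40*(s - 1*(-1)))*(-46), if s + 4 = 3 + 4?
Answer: -7360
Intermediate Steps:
s = 3 (s = -4 + (3 + 4) = -4 + 7 = 3)
(40*(s - 1*(-1)))*(-46) = (40*(3 - 1*(-1)))*(-46) = (40*(3 + 1))*(-46) = (40*4)*(-46) = 160*(-46) = -7360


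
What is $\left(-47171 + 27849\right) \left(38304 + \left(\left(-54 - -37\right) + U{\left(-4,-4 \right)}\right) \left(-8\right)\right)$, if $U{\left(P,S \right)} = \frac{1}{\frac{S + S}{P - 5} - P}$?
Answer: $- \frac{8169766684}{11} \approx -7.4271 \cdot 10^{8}$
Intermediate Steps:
$U{\left(P,S \right)} = \frac{1}{- P + \frac{2 S}{-5 + P}}$ ($U{\left(P,S \right)} = \frac{1}{\frac{2 S}{-5 + P} - P} = \frac{1}{- P + \frac{2 S}{-5 + P}}$)
$\left(-47171 + 27849\right) \left(38304 + \left(\left(-54 - -37\right) + U{\left(-4,-4 \right)}\right) \left(-8\right)\right) = \left(-47171 + 27849\right) \left(38304 + \left(\left(-54 - -37\right) + \frac{-5 - 4}{- \left(-4\right)^{2} + 2 \left(-4\right) + 5 \left(-4\right)}\right) \left(-8\right)\right) = - 19322 \left(38304 + \left(\left(-54 + 37\right) + \frac{1}{\left(-1\right) 16 - 8 - 20} \left(-9\right)\right) \left(-8\right)\right) = - 19322 \left(38304 + \left(-17 + \frac{1}{-16 - 8 - 20} \left(-9\right)\right) \left(-8\right)\right) = - 19322 \left(38304 + \left(-17 + \frac{1}{-44} \left(-9\right)\right) \left(-8\right)\right) = - 19322 \left(38304 + \left(-17 - - \frac{9}{44}\right) \left(-8\right)\right) = - 19322 \left(38304 + \left(-17 + \frac{9}{44}\right) \left(-8\right)\right) = - 19322 \left(38304 - - \frac{1478}{11}\right) = - 19322 \left(38304 + \frac{1478}{11}\right) = \left(-19322\right) \frac{422822}{11} = - \frac{8169766684}{11}$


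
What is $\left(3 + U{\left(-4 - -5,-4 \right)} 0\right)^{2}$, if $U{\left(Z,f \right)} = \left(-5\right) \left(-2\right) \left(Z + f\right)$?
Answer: $9$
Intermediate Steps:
$U{\left(Z,f \right)} = 10 Z + 10 f$ ($U{\left(Z,f \right)} = 10 \left(Z + f\right) = 10 Z + 10 f$)
$\left(3 + U{\left(-4 - -5,-4 \right)} 0\right)^{2} = \left(3 + \left(10 \left(-4 - -5\right) + 10 \left(-4\right)\right) 0\right)^{2} = \left(3 + \left(10 \left(-4 + 5\right) - 40\right) 0\right)^{2} = \left(3 + \left(10 \cdot 1 - 40\right) 0\right)^{2} = \left(3 + \left(10 - 40\right) 0\right)^{2} = \left(3 - 0\right)^{2} = \left(3 + 0\right)^{2} = 3^{2} = 9$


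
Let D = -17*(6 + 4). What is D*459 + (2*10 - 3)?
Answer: -78013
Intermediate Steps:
D = -170 (D = -17*10 = -170)
D*459 + (2*10 - 3) = -170*459 + (2*10 - 3) = -78030 + (20 - 3) = -78030 + 17 = -78013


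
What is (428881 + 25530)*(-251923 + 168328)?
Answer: -37986487545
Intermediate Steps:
(428881 + 25530)*(-251923 + 168328) = 454411*(-83595) = -37986487545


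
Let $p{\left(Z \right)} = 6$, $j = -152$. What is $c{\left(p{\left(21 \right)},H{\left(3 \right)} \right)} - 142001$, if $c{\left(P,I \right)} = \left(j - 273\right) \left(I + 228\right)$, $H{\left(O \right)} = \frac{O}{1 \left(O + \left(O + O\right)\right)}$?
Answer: $- \frac{717128}{3} \approx -2.3904 \cdot 10^{5}$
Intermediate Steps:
$H{\left(O \right)} = \frac{1}{3}$ ($H{\left(O \right)} = \frac{O}{1 \left(O + 2 O\right)} = \frac{O}{1 \cdot 3 O} = \frac{O}{3 O} = O \frac{1}{3 O} = \frac{1}{3}$)
$c{\left(P,I \right)} = -96900 - 425 I$ ($c{\left(P,I \right)} = \left(-152 - 273\right) \left(I + 228\right) = - 425 \left(228 + I\right) = -96900 - 425 I$)
$c{\left(p{\left(21 \right)},H{\left(3 \right)} \right)} - 142001 = \left(-96900 - \frac{425}{3}\right) - 142001 = \left(-96900 - \frac{425}{3}\right) + \left(-191582 + 49581\right) = - \frac{291125}{3} - 142001 = - \frac{717128}{3}$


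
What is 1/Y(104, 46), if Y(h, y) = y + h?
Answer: 1/150 ≈ 0.0066667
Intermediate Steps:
Y(h, y) = h + y
1/Y(104, 46) = 1/(104 + 46) = 1/150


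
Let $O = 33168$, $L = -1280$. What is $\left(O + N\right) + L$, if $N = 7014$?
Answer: $38902$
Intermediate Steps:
$\left(O + N\right) + L = \left(33168 + 7014\right) - 1280 = 40182 - 1280 = 38902$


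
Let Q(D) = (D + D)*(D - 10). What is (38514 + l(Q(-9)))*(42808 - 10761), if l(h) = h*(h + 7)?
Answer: 5059323984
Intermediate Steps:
Q(D) = 2*D*(-10 + D) (Q(D) = (2*D)*(-10 + D) = 2*D*(-10 + D))
l(h) = h*(7 + h)
(38514 + l(Q(-9)))*(42808 - 10761) = (38514 + (2*(-9)*(-10 - 9))*(7 + 2*(-9)*(-10 - 9)))*(42808 - 10761) = (38514 + (2*(-9)*(-19))*(7 + 2*(-9)*(-19)))*32047 = (38514 + 342*(7 + 342))*32047 = (38514 + 342*349)*32047 = (38514 + 119358)*32047 = 157872*32047 = 5059323984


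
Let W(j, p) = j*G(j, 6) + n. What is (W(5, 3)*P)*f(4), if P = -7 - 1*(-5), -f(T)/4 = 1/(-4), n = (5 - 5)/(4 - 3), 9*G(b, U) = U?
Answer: -20/3 ≈ -6.6667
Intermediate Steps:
G(b, U) = U/9
n = 0 (n = 0/1 = 0*1 = 0)
f(T) = 1 (f(T) = -4/(-4) = -4*(-¼) = 1)
W(j, p) = 2*j/3 (W(j, p) = j*((⅑)*6) + 0 = j*(⅔) + 0 = 2*j/3 + 0 = 2*j/3)
P = -2 (P = -7 + 5 = -2)
(W(5, 3)*P)*f(4) = (((⅔)*5)*(-2))*1 = ((10/3)*(-2))*1 = -20/3*1 = -20/3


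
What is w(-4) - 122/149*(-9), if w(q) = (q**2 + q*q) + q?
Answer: 5270/149 ≈ 35.369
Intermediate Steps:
w(q) = q + 2*q**2 (w(q) = (q**2 + q**2) + q = 2*q**2 + q = q + 2*q**2)
w(-4) - 122/149*(-9) = -4*(1 + 2*(-4)) - 122/149*(-9) = -4*(1 - 8) - 122*1/149*(-9) = -4*(-7) - 122/149*(-9) = 28 + 1098/149 = 5270/149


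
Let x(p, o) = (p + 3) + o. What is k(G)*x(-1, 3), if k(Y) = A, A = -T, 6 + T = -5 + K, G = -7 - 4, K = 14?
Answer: -15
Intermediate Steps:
G = -11
x(p, o) = 3 + o + p (x(p, o) = (3 + p) + o = 3 + o + p)
T = 3 (T = -6 + (-5 + 14) = -6 + 9 = 3)
A = -3 (A = -1*3 = -3)
k(Y) = -3
k(G)*x(-1, 3) = -3*(3 + 3 - 1) = -3*5 = -15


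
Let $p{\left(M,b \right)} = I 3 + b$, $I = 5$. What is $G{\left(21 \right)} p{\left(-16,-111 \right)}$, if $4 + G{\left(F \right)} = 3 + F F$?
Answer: $-42240$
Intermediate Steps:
$G{\left(F \right)} = -1 + F^{2}$ ($G{\left(F \right)} = -4 + \left(3 + F F\right) = -4 + \left(3 + F^{2}\right) = -1 + F^{2}$)
$p{\left(M,b \right)} = 15 + b$ ($p{\left(M,b \right)} = 5 \cdot 3 + b = 15 + b$)
$G{\left(21 \right)} p{\left(-16,-111 \right)} = \left(-1 + 21^{2}\right) \left(15 - 111\right) = \left(-1 + 441\right) \left(-96\right) = 440 \left(-96\right) = -42240$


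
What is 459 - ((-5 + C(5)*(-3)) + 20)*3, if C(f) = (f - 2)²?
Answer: 495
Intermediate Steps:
C(f) = (-2 + f)²
459 - ((-5 + C(5)*(-3)) + 20)*3 = 459 - ((-5 + (-2 + 5)²*(-3)) + 20)*3 = 459 - ((-5 + 3²*(-3)) + 20)*3 = 459 - ((-5 + 9*(-3)) + 20)*3 = 459 - ((-5 - 27) + 20)*3 = 459 - (-32 + 20)*3 = 459 - (-12)*3 = 459 - 1*(-36) = 459 + 36 = 495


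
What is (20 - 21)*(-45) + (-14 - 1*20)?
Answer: 11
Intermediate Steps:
(20 - 21)*(-45) + (-14 - 1*20) = -1*(-45) + (-14 - 20) = 45 - 34 = 11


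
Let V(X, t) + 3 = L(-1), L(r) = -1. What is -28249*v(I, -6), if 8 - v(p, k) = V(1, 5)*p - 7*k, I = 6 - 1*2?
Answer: 508482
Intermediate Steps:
V(X, t) = -4 (V(X, t) = -3 - 1 = -4)
I = 4 (I = 6 - 2 = 4)
v(p, k) = 8 + 4*p + 7*k (v(p, k) = 8 - (-4*p - 7*k) = 8 - (-7*k - 4*p) = 8 + (4*p + 7*k) = 8 + 4*p + 7*k)
-28249*v(I, -6) = -28249*(8 + 4*4 + 7*(-6)) = -28249*(8 + 16 - 42) = -28249*(-18) = 508482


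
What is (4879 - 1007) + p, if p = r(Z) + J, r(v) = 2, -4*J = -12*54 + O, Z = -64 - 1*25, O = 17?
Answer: 16127/4 ≈ 4031.8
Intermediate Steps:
Z = -89 (Z = -64 - 25 = -89)
J = 631/4 (J = -(-12*54 + 17)/4 = -(-648 + 17)/4 = -1/4*(-631) = 631/4 ≈ 157.75)
p = 639/4 (p = 2 + 631/4 = 639/4 ≈ 159.75)
(4879 - 1007) + p = (4879 - 1007) + 639/4 = 3872 + 639/4 = 16127/4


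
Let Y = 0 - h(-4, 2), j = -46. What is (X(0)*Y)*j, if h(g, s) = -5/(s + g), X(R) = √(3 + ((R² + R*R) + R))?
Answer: 115*√3 ≈ 199.19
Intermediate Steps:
X(R) = √(3 + R + 2*R²) (X(R) = √(3 + ((R² + R²) + R)) = √(3 + (2*R² + R)) = √(3 + (R + 2*R²)) = √(3 + R + 2*R²))
h(g, s) = -5/(g + s)
Y = -5/2 (Y = 0 - (-5)/(-4 + 2) = 0 - (-5)/(-2) = 0 - (-5)*(-1)/2 = 0 - 1*5/2 = 0 - 5/2 = -5/2 ≈ -2.5000)
(X(0)*Y)*j = (√(3 + 0 + 2*0²)*(-5/2))*(-46) = (√(3 + 0 + 2*0)*(-5/2))*(-46) = (√(3 + 0 + 0)*(-5/2))*(-46) = (√3*(-5/2))*(-46) = -5*√3/2*(-46) = 115*√3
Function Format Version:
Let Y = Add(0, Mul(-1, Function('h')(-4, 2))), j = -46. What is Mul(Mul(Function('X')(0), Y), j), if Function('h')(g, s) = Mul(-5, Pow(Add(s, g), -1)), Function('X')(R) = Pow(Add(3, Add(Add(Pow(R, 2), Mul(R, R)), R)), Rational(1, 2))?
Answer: Mul(115, Pow(3, Rational(1, 2))) ≈ 199.19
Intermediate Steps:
Function('X')(R) = Pow(Add(3, R, Mul(2, Pow(R, 2))), Rational(1, 2)) (Function('X')(R) = Pow(Add(3, Add(Add(Pow(R, 2), Pow(R, 2)), R)), Rational(1, 2)) = Pow(Add(3, Add(Mul(2, Pow(R, 2)), R)), Rational(1, 2)) = Pow(Add(3, Add(R, Mul(2, Pow(R, 2)))), Rational(1, 2)) = Pow(Add(3, R, Mul(2, Pow(R, 2))), Rational(1, 2)))
Function('h')(g, s) = Mul(-5, Pow(Add(g, s), -1))
Y = Rational(-5, 2) (Y = Add(0, Mul(-1, Mul(-5, Pow(Add(-4, 2), -1)))) = Add(0, Mul(-1, Mul(-5, Pow(-2, -1)))) = Add(0, Mul(-1, Mul(-5, Rational(-1, 2)))) = Add(0, Mul(-1, Rational(5, 2))) = Add(0, Rational(-5, 2)) = Rational(-5, 2) ≈ -2.5000)
Mul(Mul(Function('X')(0), Y), j) = Mul(Mul(Pow(Add(3, 0, Mul(2, Pow(0, 2))), Rational(1, 2)), Rational(-5, 2)), -46) = Mul(Mul(Pow(Add(3, 0, Mul(2, 0)), Rational(1, 2)), Rational(-5, 2)), -46) = Mul(Mul(Pow(Add(3, 0, 0), Rational(1, 2)), Rational(-5, 2)), -46) = Mul(Mul(Pow(3, Rational(1, 2)), Rational(-5, 2)), -46) = Mul(Mul(Rational(-5, 2), Pow(3, Rational(1, 2))), -46) = Mul(115, Pow(3, Rational(1, 2)))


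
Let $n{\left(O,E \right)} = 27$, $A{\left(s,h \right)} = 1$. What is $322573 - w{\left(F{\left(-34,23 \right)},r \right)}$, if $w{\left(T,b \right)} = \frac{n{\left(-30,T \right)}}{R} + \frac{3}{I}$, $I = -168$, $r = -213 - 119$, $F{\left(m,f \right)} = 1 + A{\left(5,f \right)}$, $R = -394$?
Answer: $\frac{3558626289}{11032} \approx 3.2257 \cdot 10^{5}$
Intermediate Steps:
$F{\left(m,f \right)} = 2$ ($F{\left(m,f \right)} = 1 + 1 = 2$)
$r = -332$
$w{\left(T,b \right)} = - \frac{953}{11032}$ ($w{\left(T,b \right)} = \frac{27}{-394} + \frac{3}{-168} = 27 \left(- \frac{1}{394}\right) + 3 \left(- \frac{1}{168}\right) = - \frac{27}{394} - \frac{1}{56} = - \frac{953}{11032}$)
$322573 - w{\left(F{\left(-34,23 \right)},r \right)} = 322573 - - \frac{953}{11032} = 322573 + \frac{953}{11032} = \frac{3558626289}{11032}$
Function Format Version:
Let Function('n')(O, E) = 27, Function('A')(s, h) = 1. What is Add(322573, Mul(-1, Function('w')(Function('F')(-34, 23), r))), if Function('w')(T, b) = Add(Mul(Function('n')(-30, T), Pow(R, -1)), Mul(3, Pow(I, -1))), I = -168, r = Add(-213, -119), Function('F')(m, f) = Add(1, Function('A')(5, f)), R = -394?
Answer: Rational(3558626289, 11032) ≈ 3.2257e+5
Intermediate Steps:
Function('F')(m, f) = 2 (Function('F')(m, f) = Add(1, 1) = 2)
r = -332
Function('w')(T, b) = Rational(-953, 11032) (Function('w')(T, b) = Add(Mul(27, Pow(-394, -1)), Mul(3, Pow(-168, -1))) = Add(Mul(27, Rational(-1, 394)), Mul(3, Rational(-1, 168))) = Add(Rational(-27, 394), Rational(-1, 56)) = Rational(-953, 11032))
Add(322573, Mul(-1, Function('w')(Function('F')(-34, 23), r))) = Add(322573, Mul(-1, Rational(-953, 11032))) = Add(322573, Rational(953, 11032)) = Rational(3558626289, 11032)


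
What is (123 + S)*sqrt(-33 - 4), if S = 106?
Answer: 229*I*sqrt(37) ≈ 1393.0*I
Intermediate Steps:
(123 + S)*sqrt(-33 - 4) = (123 + 106)*sqrt(-33 - 4) = 229*sqrt(-37) = 229*(I*sqrt(37)) = 229*I*sqrt(37)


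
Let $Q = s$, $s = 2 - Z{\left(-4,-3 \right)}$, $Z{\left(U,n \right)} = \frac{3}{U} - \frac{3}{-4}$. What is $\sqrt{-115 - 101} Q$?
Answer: $12 i \sqrt{6} \approx 29.394 i$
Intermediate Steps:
$Z{\left(U,n \right)} = \frac{3}{4} + \frac{3}{U}$ ($Z{\left(U,n \right)} = \frac{3}{U} - - \frac{3}{4} = \frac{3}{U} + \frac{3}{4} = \frac{3}{4} + \frac{3}{U}$)
$s = 2$ ($s = 2 - \left(\frac{3}{4} + \frac{3}{-4}\right) = 2 - \left(\frac{3}{4} + 3 \left(- \frac{1}{4}\right)\right) = 2 - \left(\frac{3}{4} - \frac{3}{4}\right) = 2 - 0 = 2 + 0 = 2$)
$Q = 2$
$\sqrt{-115 - 101} Q = \sqrt{-115 - 101} \cdot 2 = \sqrt{-216} \cdot 2 = 6 i \sqrt{6} \cdot 2 = 12 i \sqrt{6}$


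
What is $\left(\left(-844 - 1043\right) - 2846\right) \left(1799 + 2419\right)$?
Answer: $-19963794$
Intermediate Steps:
$\left(\left(-844 - 1043\right) - 2846\right) \left(1799 + 2419\right) = \left(\left(-844 - 1043\right) - 2846\right) 4218 = \left(-1887 - 2846\right) 4218 = \left(-4733\right) 4218 = -19963794$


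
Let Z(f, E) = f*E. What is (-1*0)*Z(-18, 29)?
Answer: 0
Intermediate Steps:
Z(f, E) = E*f
(-1*0)*Z(-18, 29) = (-1*0)*(29*(-18)) = 0*(-522) = 0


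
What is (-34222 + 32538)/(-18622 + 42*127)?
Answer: 421/3322 ≈ 0.12673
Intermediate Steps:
(-34222 + 32538)/(-18622 + 42*127) = -1684/(-18622 + 5334) = -1684/(-13288) = -1684*(-1/13288) = 421/3322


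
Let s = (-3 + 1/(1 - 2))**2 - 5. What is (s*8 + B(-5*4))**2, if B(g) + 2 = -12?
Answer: 5476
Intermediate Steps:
B(g) = -14 (B(g) = -2 - 12 = -14)
s = 11 (s = (-3 + 1/(-1))**2 - 5 = (-3 - 1)**2 - 5 = (-4)**2 - 5 = 16 - 5 = 11)
(s*8 + B(-5*4))**2 = (11*8 - 14)**2 = (88 - 14)**2 = 74**2 = 5476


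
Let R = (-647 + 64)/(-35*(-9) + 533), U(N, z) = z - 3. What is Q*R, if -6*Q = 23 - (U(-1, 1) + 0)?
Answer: 275/96 ≈ 2.8646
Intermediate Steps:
U(N, z) = -3 + z
R = -11/16 (R = -583/(315 + 533) = -583/848 = -583*1/848 = -11/16 ≈ -0.68750)
Q = -25/6 (Q = -(23 - ((-3 + 1) + 0))/6 = -(23 - (-2 + 0))/6 = -(23 - 1*(-2))/6 = -(23 + 2)/6 = -⅙*25 = -25/6 ≈ -4.1667)
Q*R = -25/6*(-11/16) = 275/96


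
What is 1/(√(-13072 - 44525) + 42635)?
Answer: 42635/1817800822 - I*√57597/1817800822 ≈ 2.3454e-5 - 1.3202e-7*I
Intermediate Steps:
1/(√(-13072 - 44525) + 42635) = 1/(√(-57597) + 42635) = 1/(I*√57597 + 42635) = 1/(42635 + I*√57597)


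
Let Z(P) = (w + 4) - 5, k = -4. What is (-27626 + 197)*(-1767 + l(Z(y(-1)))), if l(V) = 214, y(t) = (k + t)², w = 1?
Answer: 42597237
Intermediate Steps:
y(t) = (-4 + t)²
Z(P) = 0 (Z(P) = (1 + 4) - 5 = 5 - 5 = 0)
(-27626 + 197)*(-1767 + l(Z(y(-1)))) = (-27626 + 197)*(-1767 + 214) = -27429*(-1553) = 42597237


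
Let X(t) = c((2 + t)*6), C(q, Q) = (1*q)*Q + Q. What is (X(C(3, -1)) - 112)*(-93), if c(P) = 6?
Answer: 9858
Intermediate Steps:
C(q, Q) = Q + Q*q (C(q, Q) = q*Q + Q = Q*q + Q = Q + Q*q)
X(t) = 6
(X(C(3, -1)) - 112)*(-93) = (6 - 112)*(-93) = -106*(-93) = 9858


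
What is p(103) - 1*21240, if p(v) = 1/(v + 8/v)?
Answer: -225504977/10617 ≈ -21240.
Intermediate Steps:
p(103) - 1*21240 = 103/(8 + 103²) - 1*21240 = 103/(8 + 10609) - 21240 = 103/10617 - 21240 = -225504977/10617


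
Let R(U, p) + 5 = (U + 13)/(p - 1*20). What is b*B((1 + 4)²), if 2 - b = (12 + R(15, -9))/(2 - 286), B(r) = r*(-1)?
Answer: -416175/8236 ≈ -50.531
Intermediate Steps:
R(U, p) = -5 + (13 + U)/(-20 + p) (R(U, p) = -5 + (U + 13)/(p - 1*20) = -5 + (13 + U)/(p - 20) = -5 + (13 + U)/(-20 + p))
B(r) = -r
b = 16647/8236 (b = 2 - (12 + (113 + 15 - 5*(-9))/(-20 - 9))/(2 - 286) = 2 - (12 + (113 + 15 + 45)/(-29))/(-284) = 2 - (12 - 1/29*173)*(-1)/284 = 2 - (12 - 173/29)*(-1)/284 = 2 - 175*(-1)/(29*284) = 2 - 1*(-175/8236) = 2 + 175/8236 = 16647/8236 ≈ 2.0212)
b*B((1 + 4)²) = 16647*(-(1 + 4)²)/8236 = 16647*(-1*5²)/8236 = 16647*(-1*25)/8236 = (16647/8236)*(-25) = -416175/8236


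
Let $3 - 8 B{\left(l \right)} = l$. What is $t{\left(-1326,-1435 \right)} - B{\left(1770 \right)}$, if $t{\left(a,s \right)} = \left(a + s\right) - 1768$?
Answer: $- \frac{34465}{8} \approx -4308.1$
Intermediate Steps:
$t{\left(a,s \right)} = -1768 + a + s$
$B{\left(l \right)} = \frac{3}{8} - \frac{l}{8}$
$t{\left(-1326,-1435 \right)} - B{\left(1770 \right)} = \left(-1768 - 1326 - 1435\right) - \left(\frac{3}{8} - \frac{885}{4}\right) = -4529 - \left(\frac{3}{8} - \frac{885}{4}\right) = -4529 - - \frac{1767}{8} = -4529 + \frac{1767}{8} = - \frac{34465}{8}$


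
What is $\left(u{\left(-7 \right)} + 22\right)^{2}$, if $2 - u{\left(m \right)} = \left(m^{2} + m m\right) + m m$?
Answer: $15129$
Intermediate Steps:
$u{\left(m \right)} = 2 - 3 m^{2}$ ($u{\left(m \right)} = 2 - \left(\left(m^{2} + m m\right) + m m\right) = 2 - \left(\left(m^{2} + m^{2}\right) + m^{2}\right) = 2 - \left(2 m^{2} + m^{2}\right) = 2 - 3 m^{2}$)
$\left(u{\left(-7 \right)} + 22\right)^{2} = \left(\left(2 - 3 \left(-7\right)^{2}\right) + 22\right)^{2} = \left(\left(2 - 147\right) + 22\right)^{2} = \left(-145 + 22\right)^{2} = \left(-123\right)^{2} = 15129$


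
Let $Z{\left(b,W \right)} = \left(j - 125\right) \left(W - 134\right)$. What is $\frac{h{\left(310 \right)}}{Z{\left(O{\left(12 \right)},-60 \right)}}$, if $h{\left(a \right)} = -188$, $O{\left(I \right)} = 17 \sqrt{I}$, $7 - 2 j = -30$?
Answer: $- \frac{188}{20661} \approx -0.0090993$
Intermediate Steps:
$j = \frac{37}{2}$ ($j = \frac{7}{2} - -15 = \frac{7}{2} + 15 = \frac{37}{2} \approx 18.5$)
$Z{\left(b,W \right)} = 14271 - \frac{213 W}{2}$ ($Z{\left(b,W \right)} = \left(\frac{37}{2} - 125\right) \left(W - 134\right) = - \frac{213 \left(-134 + W\right)}{2} = 14271 - \frac{213 W}{2}$)
$\frac{h{\left(310 \right)}}{Z{\left(O{\left(12 \right)},-60 \right)}} = - \frac{188}{14271 - -6390} = - \frac{188}{14271 + 6390} = - \frac{188}{20661}$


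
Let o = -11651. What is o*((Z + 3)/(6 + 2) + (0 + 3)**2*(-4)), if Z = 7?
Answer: 1619489/4 ≈ 4.0487e+5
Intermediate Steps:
o*((Z + 3)/(6 + 2) + (0 + 3)**2*(-4)) = -11651*((7 + 3)/(6 + 2) + (0 + 3)**2*(-4)) = -11651*(10/8 + 3**2*(-4)) = -11651*(10*(1/8) + 9*(-4)) = -11651*(5/4 - 36) = -11651*(-139/4) = 1619489/4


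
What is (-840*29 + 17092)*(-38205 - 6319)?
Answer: 323600432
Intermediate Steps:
(-840*29 + 17092)*(-38205 - 6319) = (-24360 + 17092)*(-44524) = -7268*(-44524) = 323600432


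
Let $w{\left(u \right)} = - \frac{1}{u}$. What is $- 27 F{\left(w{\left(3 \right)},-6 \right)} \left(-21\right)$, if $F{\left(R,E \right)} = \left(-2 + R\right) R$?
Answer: $441$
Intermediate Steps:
$F{\left(R,E \right)} = R \left(-2 + R\right)$
$- 27 F{\left(w{\left(3 \right)},-6 \right)} \left(-21\right) = - 27 - \frac{1}{3} \left(-2 - \frac{1}{3}\right) \left(-21\right) = - 27 \left(-1\right) \frac{1}{3} \left(-2 - \frac{1}{3}\right) \left(-21\right) = - 27 \left(- \frac{-2 - \frac{1}{3}}{3}\right) \left(-21\right) = - 27 \left(\left(- \frac{1}{3}\right) \left(- \frac{7}{3}\right)\right) \left(-21\right) = \left(-27\right) \frac{7}{9} \left(-21\right) = \left(-21\right) \left(-21\right) = 441$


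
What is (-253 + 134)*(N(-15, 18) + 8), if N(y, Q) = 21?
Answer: -3451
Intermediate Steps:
(-253 + 134)*(N(-15, 18) + 8) = (-253 + 134)*(21 + 8) = -119*29 = -3451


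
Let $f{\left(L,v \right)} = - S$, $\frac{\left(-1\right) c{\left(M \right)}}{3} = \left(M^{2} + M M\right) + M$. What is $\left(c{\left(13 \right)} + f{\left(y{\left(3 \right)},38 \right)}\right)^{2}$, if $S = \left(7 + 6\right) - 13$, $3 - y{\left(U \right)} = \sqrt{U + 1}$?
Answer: $1108809$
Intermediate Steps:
$y{\left(U \right)} = 3 - \sqrt{1 + U}$ ($y{\left(U \right)} = 3 - \sqrt{U + 1} = 3 - \sqrt{1 + U}$)
$c{\left(M \right)} = - 6 M^{2} - 3 M$ ($c{\left(M \right)} = - 3 \left(\left(M^{2} + M M\right) + M\right) = - 3 \left(\left(M^{2} + M^{2}\right) + M\right) = - 3 \left(2 M^{2} + M\right) = - 3 \left(M + 2 M^{2}\right) = - 6 M^{2} - 3 M$)
$S = 0$ ($S = 13 - 13 = 0$)
$f{\left(L,v \right)} = 0$ ($f{\left(L,v \right)} = \left(-1\right) 0 = 0$)
$\left(c{\left(13 \right)} + f{\left(y{\left(3 \right)},38 \right)}\right)^{2} = \left(\left(-3\right) 13 \left(1 + 2 \cdot 13\right) + 0\right)^{2} = \left(\left(-3\right) 13 \left(1 + 26\right) + 0\right)^{2} = \left(\left(-3\right) 13 \cdot 27 + 0\right)^{2} = \left(-1053 + 0\right)^{2} = \left(-1053\right)^{2} = 1108809$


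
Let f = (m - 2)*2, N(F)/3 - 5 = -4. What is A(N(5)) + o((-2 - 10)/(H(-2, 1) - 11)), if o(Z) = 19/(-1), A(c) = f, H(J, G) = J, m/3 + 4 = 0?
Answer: -47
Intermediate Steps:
m = -12 (m = -12 + 3*0 = -12 + 0 = -12)
N(F) = 3 (N(F) = 15 + 3*(-4) = 15 - 12 = 3)
f = -28 (f = (-12 - 2)*2 = -14*2 = -28)
A(c) = -28
o(Z) = -19 (o(Z) = 19*(-1) = -19)
A(N(5)) + o((-2 - 10)/(H(-2, 1) - 11)) = -28 - 19 = -47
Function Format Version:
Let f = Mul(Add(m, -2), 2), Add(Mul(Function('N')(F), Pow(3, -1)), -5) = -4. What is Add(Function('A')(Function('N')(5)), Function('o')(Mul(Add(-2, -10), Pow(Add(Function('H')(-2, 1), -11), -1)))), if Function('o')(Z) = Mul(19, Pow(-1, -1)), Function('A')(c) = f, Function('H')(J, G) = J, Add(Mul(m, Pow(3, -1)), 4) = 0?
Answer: -47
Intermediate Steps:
m = -12 (m = Add(-12, Mul(3, 0)) = Add(-12, 0) = -12)
Function('N')(F) = 3 (Function('N')(F) = Add(15, Mul(3, -4)) = Add(15, -12) = 3)
f = -28 (f = Mul(Add(-12, -2), 2) = Mul(-14, 2) = -28)
Function('A')(c) = -28
Function('o')(Z) = -19 (Function('o')(Z) = Mul(19, -1) = -19)
Add(Function('A')(Function('N')(5)), Function('o')(Mul(Add(-2, -10), Pow(Add(Function('H')(-2, 1), -11), -1)))) = Add(-28, -19) = -47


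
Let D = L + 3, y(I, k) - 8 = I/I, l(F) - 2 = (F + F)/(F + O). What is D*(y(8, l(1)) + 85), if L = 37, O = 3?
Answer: 3760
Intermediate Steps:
l(F) = 2 + 2*F/(3 + F) (l(F) = 2 + (F + F)/(F + 3) = 2 + (2*F)/(3 + F) = 2 + 2*F/(3 + F))
y(I, k) = 9 (y(I, k) = 8 + I/I = 8 + 1 = 9)
D = 40 (D = 37 + 3 = 40)
D*(y(8, l(1)) + 85) = 40*(9 + 85) = 40*94 = 3760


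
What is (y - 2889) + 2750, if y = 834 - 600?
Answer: 95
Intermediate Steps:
y = 234
(y - 2889) + 2750 = (234 - 2889) + 2750 = -2655 + 2750 = 95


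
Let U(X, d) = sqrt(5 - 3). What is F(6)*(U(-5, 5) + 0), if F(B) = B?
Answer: 6*sqrt(2) ≈ 8.4853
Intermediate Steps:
U(X, d) = sqrt(2)
F(6)*(U(-5, 5) + 0) = 6*(sqrt(2) + 0) = 6*sqrt(2)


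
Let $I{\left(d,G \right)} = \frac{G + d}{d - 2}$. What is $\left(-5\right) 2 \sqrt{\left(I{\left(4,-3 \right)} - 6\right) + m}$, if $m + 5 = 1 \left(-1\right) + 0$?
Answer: $- 5 i \sqrt{46} \approx - 33.912 i$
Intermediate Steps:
$m = -6$ ($m = -5 + \left(1 \left(-1\right) + 0\right) = -5 + \left(-1 + 0\right) = -5 - 1 = -6$)
$I{\left(d,G \right)} = \frac{G + d}{-2 + d}$
$\left(-5\right) 2 \sqrt{\left(I{\left(4,-3 \right)} - 6\right) + m} = \left(-5\right) 2 \sqrt{\left(\frac{-3 + 4}{-2 + 4} - 6\right) - 6} = - 10 \sqrt{\left(\frac{1}{2} \cdot 1 - 6\right) - 6} = - 10 \sqrt{\left(\frac{1}{2} - 6\right) - 6} = - 10 \sqrt{- \frac{11}{2} - 6} = - 10 \sqrt{- \frac{23}{2}} = - 10 \frac{i \sqrt{46}}{2} = - 5 i \sqrt{46}$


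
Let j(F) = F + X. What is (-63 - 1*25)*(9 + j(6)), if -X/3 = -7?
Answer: -3168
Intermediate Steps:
X = 21 (X = -3*(-7) = 21)
j(F) = 21 + F (j(F) = F + 21 = 21 + F)
(-63 - 1*25)*(9 + j(6)) = (-63 - 1*25)*(9 + (21 + 6)) = (-63 - 25)*(9 + 27) = -88*36 = -3168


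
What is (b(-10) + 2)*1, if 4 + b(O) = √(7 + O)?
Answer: -2 + I*√3 ≈ -2.0 + 1.732*I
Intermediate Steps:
b(O) = -4 + √(7 + O)
(b(-10) + 2)*1 = ((-4 + √(7 - 10)) + 2)*1 = ((-4 + √(-3)) + 2)*1 = ((-4 + I*√3) + 2)*1 = (-2 + I*√3)*1 = -2 + I*√3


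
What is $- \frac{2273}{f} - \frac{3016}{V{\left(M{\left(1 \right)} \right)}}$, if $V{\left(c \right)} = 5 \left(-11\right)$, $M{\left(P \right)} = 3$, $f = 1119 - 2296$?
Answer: $\frac{334077}{5885} \approx 56.768$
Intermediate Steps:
$f = -1177$ ($f = 1119 - 2296 = -1177$)
$V{\left(c \right)} = -55$
$- \frac{2273}{f} - \frac{3016}{V{\left(M{\left(1 \right)} \right)}} = - \frac{2273}{-1177} - \frac{3016}{-55} = \left(-2273\right) \left(- \frac{1}{1177}\right) - - \frac{3016}{55} = \frac{2273}{1177} + \frac{3016}{55} = \frac{334077}{5885}$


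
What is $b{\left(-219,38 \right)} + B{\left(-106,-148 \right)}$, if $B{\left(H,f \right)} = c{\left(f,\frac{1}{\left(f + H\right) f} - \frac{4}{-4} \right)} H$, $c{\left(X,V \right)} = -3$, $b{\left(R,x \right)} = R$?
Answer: $99$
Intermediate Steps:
$B{\left(H,f \right)} = - 3 H$
$b{\left(-219,38 \right)} + B{\left(-106,-148 \right)} = -219 - -318 = -219 + 318 = 99$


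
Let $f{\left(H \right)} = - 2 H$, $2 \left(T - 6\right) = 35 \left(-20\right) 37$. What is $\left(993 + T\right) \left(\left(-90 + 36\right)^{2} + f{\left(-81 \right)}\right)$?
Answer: $-36785178$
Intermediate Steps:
$T = -12944$ ($T = 6 + \frac{35 \left(-20\right) 37}{2} = 6 + \frac{\left(-700\right) 37}{2} = 6 + \frac{1}{2} \left(-25900\right) = 6 - 12950 = -12944$)
$\left(993 + T\right) \left(\left(-90 + 36\right)^{2} + f{\left(-81 \right)}\right) = \left(993 - 12944\right) \left(\left(-90 + 36\right)^{2} - -162\right) = - 11951 \left(\left(-54\right)^{2} + 162\right) = - 11951 \left(2916 + 162\right) = \left(-11951\right) 3078 = -36785178$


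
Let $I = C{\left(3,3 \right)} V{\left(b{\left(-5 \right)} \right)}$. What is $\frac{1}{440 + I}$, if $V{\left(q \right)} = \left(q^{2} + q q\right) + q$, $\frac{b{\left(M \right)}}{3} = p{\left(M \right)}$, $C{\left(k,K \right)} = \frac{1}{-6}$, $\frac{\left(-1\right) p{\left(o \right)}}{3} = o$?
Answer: $- \frac{2}{485} \approx -0.0041237$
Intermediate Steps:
$p{\left(o \right)} = - 3 o$
$C{\left(k,K \right)} = - \frac{1}{6}$
$b{\left(M \right)} = - 9 M$ ($b{\left(M \right)} = 3 \left(- 3 M\right) = - 9 M$)
$V{\left(q \right)} = q + 2 q^{2}$ ($V{\left(q \right)} = \left(q^{2} + q^{2}\right) + q = 2 q^{2} + q = q + 2 q^{2}$)
$I = - \frac{1365}{2}$ ($I = - \frac{\left(-9\right) \left(-5\right) \left(1 + 2 \left(\left(-9\right) \left(-5\right)\right)\right)}{6} = - \frac{45 \left(1 + 2 \cdot 45\right)}{6} = - \frac{45 \left(1 + 90\right)}{6} = - \frac{45 \cdot 91}{6} = \left(- \frac{1}{6}\right) 4095 = - \frac{1365}{2} \approx -682.5$)
$\frac{1}{440 + I} = \frac{1}{440 - \frac{1365}{2}} = \frac{1}{- \frac{485}{2}} = - \frac{2}{485}$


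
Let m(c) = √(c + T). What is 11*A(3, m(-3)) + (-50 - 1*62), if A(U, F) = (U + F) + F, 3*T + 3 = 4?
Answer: -79 + 44*I*√6/3 ≈ -79.0 + 35.926*I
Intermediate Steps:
T = ⅓ (T = -1 + (⅓)*4 = -1 + 4/3 = ⅓ ≈ 0.33333)
m(c) = √(⅓ + c) (m(c) = √(c + ⅓) = √(⅓ + c))
A(U, F) = U + 2*F (A(U, F) = (F + U) + F = U + 2*F)
11*A(3, m(-3)) + (-50 - 1*62) = 11*(3 + 2*(√(3 + 9*(-3))/3)) + (-50 - 1*62) = 11*(3 + 2*(√(3 - 27)/3)) + (-50 - 62) = 11*(3 + 2*(√(-24)/3)) - 112 = 11*(3 + 2*((2*I*√6)/3)) - 112 = 11*(3 + 2*(2*I*√6/3)) - 112 = 11*(3 + 4*I*√6/3) - 112 = (33 + 44*I*√6/3) - 112 = -79 + 44*I*√6/3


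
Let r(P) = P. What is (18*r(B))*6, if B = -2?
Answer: -216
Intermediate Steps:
(18*r(B))*6 = (18*(-2))*6 = -36*6 = -216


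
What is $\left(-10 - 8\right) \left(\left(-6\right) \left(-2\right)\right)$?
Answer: $-216$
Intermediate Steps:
$\left(-10 - 8\right) \left(\left(-6\right) \left(-2\right)\right) = \left(-18\right) 12 = -216$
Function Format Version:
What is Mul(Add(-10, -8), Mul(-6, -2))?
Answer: -216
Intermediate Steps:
Mul(Add(-10, -8), Mul(-6, -2)) = Mul(-18, 12) = -216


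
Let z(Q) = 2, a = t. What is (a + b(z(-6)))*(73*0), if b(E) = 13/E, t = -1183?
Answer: 0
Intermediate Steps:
a = -1183
(a + b(z(-6)))*(73*0) = (-1183 + 13/2)*(73*0) = (-1183 + 13*(1/2))*0 = (-1183 + 13/2)*0 = -2353/2*0 = 0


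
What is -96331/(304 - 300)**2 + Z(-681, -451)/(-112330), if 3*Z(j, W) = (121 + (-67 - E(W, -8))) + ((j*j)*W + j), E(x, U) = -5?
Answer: -14558037181/2695920 ≈ -5400.0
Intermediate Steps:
Z(j, W) = 59/3 + j/3 + W*j**2/3 (Z(j, W) = ((121 + (-67 - 1*(-5))) + ((j*j)*W + j))/3 = ((121 + (-67 + 5)) + (j**2*W + j))/3 = ((121 - 62) + (W*j**2 + j))/3 = (59 + (j + W*j**2))/3 = (59 + j + W*j**2)/3 = 59/3 + j/3 + W*j**2/3)
-96331/(304 - 300)**2 + Z(-681, -451)/(-112330) = -96331/(304 - 300)**2 + (59/3 + (1/3)*(-681) + (1/3)*(-451)*(-681)**2)/(-112330) = -96331/(4**2) + (59/3 - 227 + (1/3)*(-451)*463761)*(-1/112330) = -96331/16 + (59/3 - 227 - 69718737)*(-1/112330) = -96331*1/16 - 209156833/3*(-1/112330) = -96331/16 + 209156833/336990 = -14558037181/2695920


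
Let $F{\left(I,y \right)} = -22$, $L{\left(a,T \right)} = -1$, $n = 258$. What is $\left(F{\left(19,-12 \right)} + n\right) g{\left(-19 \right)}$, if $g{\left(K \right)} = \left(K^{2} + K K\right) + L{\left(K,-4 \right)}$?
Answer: $170156$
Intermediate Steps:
$g{\left(K \right)} = -1 + 2 K^{2}$ ($g{\left(K \right)} = \left(K^{2} + K K\right) - 1 = \left(K^{2} + K^{2}\right) - 1 = 2 K^{2} - 1 = -1 + 2 K^{2}$)
$\left(F{\left(19,-12 \right)} + n\right) g{\left(-19 \right)} = \left(-22 + 258\right) \left(-1 + 2 \left(-19\right)^{2}\right) = 236 \left(-1 + 2 \cdot 361\right) = 236 \left(-1 + 722\right) = 236 \cdot 721 = 170156$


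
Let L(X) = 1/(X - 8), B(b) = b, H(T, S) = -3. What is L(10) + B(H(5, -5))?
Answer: -5/2 ≈ -2.5000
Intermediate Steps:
L(X) = 1/(-8 + X)
L(10) + B(H(5, -5)) = 1/(-8 + 10) - 3 = 1/2 - 3 = ½ - 3 = -5/2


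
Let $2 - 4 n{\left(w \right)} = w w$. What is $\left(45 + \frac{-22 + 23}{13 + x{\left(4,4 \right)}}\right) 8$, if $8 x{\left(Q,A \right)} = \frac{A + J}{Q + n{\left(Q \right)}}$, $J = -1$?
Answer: $\frac{19832}{55} \approx 360.58$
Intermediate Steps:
$n{\left(w \right)} = \frac{1}{2} - \frac{w^{2}}{4}$ ($n{\left(w \right)} = \frac{1}{2} - \frac{w w}{4} = \frac{1}{2} - \frac{w^{2}}{4}$)
$x{\left(Q,A \right)} = \frac{-1 + A}{8 \left(\frac{1}{2} + Q - \frac{Q^{2}}{4}\right)}$ ($x{\left(Q,A \right)} = \frac{\left(A - 1\right) \frac{1}{Q - \left(- \frac{1}{2} + \frac{Q^{2}}{4}\right)}}{8} = \frac{\left(-1 + A\right) \frac{1}{\frac{1}{2} + Q - \frac{Q^{2}}{4}}}{8} = \frac{\frac{1}{\frac{1}{2} + Q - \frac{Q^{2}}{4}} \left(-1 + A\right)}{8} = \frac{-1 + A}{8 \left(\frac{1}{2} + Q - \frac{Q^{2}}{4}\right)}$)
$\left(45 + \frac{-22 + 23}{13 + x{\left(4,4 \right)}}\right) 8 = \left(45 + \frac{-22 + 23}{13 + \frac{-1 + 4}{2 \left(2 - 4^{2} + 4 \cdot 4\right)}}\right) 8 = \left(45 + 1 \frac{1}{13 + \frac{1}{2} \frac{1}{2 - 16 + 16} \cdot 3}\right) 8 = \left(45 + 1 \frac{1}{13 + \frac{1}{2} \cdot \frac{1}{2} \cdot 3}\right) 8 = \left(45 + 1 \frac{1}{13 + \frac{3}{4}}\right) 8 = \left(45 + 1 \frac{1}{\frac{55}{4}}\right) 8 = \left(45 + 1 \cdot \frac{4}{55}\right) 8 = \left(45 + \frac{4}{55}\right) 8 = \frac{2479}{55} \cdot 8 = \frac{19832}{55}$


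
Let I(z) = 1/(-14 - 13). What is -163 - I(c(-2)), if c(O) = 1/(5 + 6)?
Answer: -4400/27 ≈ -162.96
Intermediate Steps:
c(O) = 1/11
I(z) = -1/27 (I(z) = 1/(-27) = -1/27)
-163 - I(c(-2)) = -163 - 1*(-1/27) = -163 + 1/27 = -4400/27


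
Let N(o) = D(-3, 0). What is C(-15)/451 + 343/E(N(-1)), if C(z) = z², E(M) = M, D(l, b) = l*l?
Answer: 156718/4059 ≈ 38.610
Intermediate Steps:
D(l, b) = l²
N(o) = 9 (N(o) = (-3)² = 9)
C(-15)/451 + 343/E(N(-1)) = (-15)²/451 + 343/9 = 225*(1/451) + 343*(⅑) = 225/451 + 343/9 = 156718/4059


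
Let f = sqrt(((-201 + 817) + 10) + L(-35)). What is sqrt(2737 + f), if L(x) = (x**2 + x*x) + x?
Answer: sqrt(2737 + sqrt(3041)) ≈ 52.841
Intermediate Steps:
L(x) = x + 2*x**2 (L(x) = (x**2 + x**2) + x = 2*x**2 + x = x + 2*x**2)
f = sqrt(3041) (f = sqrt(((-201 + 817) + 10) - 35*(1 + 2*(-35))) = sqrt((616 + 10) - 35*(1 - 70)) = sqrt(626 - 35*(-69)) = sqrt(626 + 2415) = sqrt(3041) ≈ 55.145)
sqrt(2737 + f) = sqrt(2737 + sqrt(3041))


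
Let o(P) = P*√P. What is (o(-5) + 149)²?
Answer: 22076 - 1490*I*√5 ≈ 22076.0 - 3331.7*I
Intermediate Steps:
o(P) = P^(3/2)
(o(-5) + 149)² = ((-5)^(3/2) + 149)² = (-5*I*√5 + 149)² = (149 - 5*I*√5)²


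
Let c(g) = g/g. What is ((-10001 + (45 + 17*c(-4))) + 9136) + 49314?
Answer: 48511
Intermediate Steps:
c(g) = 1
((-10001 + (45 + 17*c(-4))) + 9136) + 49314 = ((-10001 + (45 + 17*1)) + 9136) + 49314 = ((-10001 + (45 + 17)) + 9136) + 49314 = ((-10001 + 62) + 9136) + 49314 = (-9939 + 9136) + 49314 = -803 + 49314 = 48511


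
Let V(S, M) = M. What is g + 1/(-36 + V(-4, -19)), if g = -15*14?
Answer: -11551/55 ≈ -210.02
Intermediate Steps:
g = -210
g + 1/(-36 + V(-4, -19)) = -210 + 1/(-36 - 19) = -210 + 1/(-55) = -210 - 1/55 = -11551/55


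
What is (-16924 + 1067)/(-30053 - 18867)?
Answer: 15857/48920 ≈ 0.32414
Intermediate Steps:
(-16924 + 1067)/(-30053 - 18867) = -15857/(-48920) = -15857*(-1/48920) = 15857/48920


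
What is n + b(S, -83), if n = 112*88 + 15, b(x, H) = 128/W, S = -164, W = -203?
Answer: 2003685/203 ≈ 9870.4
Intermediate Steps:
b(x, H) = -128/203 (b(x, H) = 128/(-203) = 128*(-1/203) = -128/203)
n = 9871 (n = 9856 + 15 = 9871)
n + b(S, -83) = 9871 - 128/203 = 2003685/203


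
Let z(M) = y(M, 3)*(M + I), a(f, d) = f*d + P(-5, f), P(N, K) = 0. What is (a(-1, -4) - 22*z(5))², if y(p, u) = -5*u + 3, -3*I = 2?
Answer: 1317904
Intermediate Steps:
I = -⅔ (I = -⅓*2 = -⅔ ≈ -0.66667)
a(f, d) = d*f (a(f, d) = f*d + 0 = d*f + 0 = d*f)
y(p, u) = 3 - 5*u
z(M) = 8 - 12*M (z(M) = (3 - 5*3)*(M - ⅔) = (3 - 15)*(-⅔ + M) = -12*(-⅔ + M) = 8 - 12*M)
(a(-1, -4) - 22*z(5))² = (-4*(-1) - 22*(8 - 12*5))² = (4 - 22*(8 - 60))² = (4 - 22*(-52))² = (4 + 1144)² = 1148² = 1317904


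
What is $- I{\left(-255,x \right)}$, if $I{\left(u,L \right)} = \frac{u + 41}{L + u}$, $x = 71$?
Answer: $- \frac{107}{92} \approx -1.163$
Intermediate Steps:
$I{\left(u,L \right)} = \frac{41 + u}{L + u}$
$- I{\left(-255,x \right)} = - \frac{41 - 255}{71 - 255} = - \frac{-214}{-184} = - \frac{\left(-1\right) \left(-214\right)}{184} = \left(-1\right) \frac{107}{92} = - \frac{107}{92}$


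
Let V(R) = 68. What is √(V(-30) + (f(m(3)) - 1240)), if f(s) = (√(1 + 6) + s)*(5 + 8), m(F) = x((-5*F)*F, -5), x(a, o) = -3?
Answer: √(-1211 + 13*√7) ≈ 34.302*I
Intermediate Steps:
m(F) = -3
f(s) = 13*s + 13*√7 (f(s) = (√7 + s)*13 = (s + √7)*13 = 13*s + 13*√7)
√(V(-30) + (f(m(3)) - 1240)) = √(68 + ((13*(-3) + 13*√7) - 1240)) = √(68 + ((-39 + 13*√7) - 1240)) = √(68 + (-1279 + 13*√7)) = √(-1211 + 13*√7)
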